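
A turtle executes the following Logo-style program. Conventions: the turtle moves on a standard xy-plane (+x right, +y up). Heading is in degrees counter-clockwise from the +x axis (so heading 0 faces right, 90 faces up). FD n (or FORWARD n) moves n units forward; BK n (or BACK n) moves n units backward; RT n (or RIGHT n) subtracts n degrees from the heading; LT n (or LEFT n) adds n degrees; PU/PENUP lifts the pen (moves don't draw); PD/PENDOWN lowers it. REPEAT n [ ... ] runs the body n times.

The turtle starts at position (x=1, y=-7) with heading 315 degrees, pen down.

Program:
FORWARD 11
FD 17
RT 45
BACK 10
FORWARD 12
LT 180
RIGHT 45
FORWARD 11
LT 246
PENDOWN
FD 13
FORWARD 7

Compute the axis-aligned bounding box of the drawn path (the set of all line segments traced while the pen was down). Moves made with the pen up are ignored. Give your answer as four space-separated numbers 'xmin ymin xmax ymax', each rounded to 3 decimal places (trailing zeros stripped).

Executing turtle program step by step:
Start: pos=(1,-7), heading=315, pen down
FD 11: (1,-7) -> (8.778,-14.778) [heading=315, draw]
FD 17: (8.778,-14.778) -> (20.799,-26.799) [heading=315, draw]
RT 45: heading 315 -> 270
BK 10: (20.799,-26.799) -> (20.799,-16.799) [heading=270, draw]
FD 12: (20.799,-16.799) -> (20.799,-28.799) [heading=270, draw]
LT 180: heading 270 -> 90
RT 45: heading 90 -> 45
FD 11: (20.799,-28.799) -> (28.577,-21.021) [heading=45, draw]
LT 246: heading 45 -> 291
PD: pen down
FD 13: (28.577,-21.021) -> (33.236,-33.157) [heading=291, draw]
FD 7: (33.236,-33.157) -> (35.745,-39.692) [heading=291, draw]
Final: pos=(35.745,-39.692), heading=291, 7 segment(s) drawn

Segment endpoints: x in {1, 8.778, 20.799, 20.799, 28.577, 33.236, 35.745}, y in {-39.692, -33.157, -28.799, -26.799, -21.021, -16.799, -14.778, -7}
xmin=1, ymin=-39.692, xmax=35.745, ymax=-7

Answer: 1 -39.692 35.745 -7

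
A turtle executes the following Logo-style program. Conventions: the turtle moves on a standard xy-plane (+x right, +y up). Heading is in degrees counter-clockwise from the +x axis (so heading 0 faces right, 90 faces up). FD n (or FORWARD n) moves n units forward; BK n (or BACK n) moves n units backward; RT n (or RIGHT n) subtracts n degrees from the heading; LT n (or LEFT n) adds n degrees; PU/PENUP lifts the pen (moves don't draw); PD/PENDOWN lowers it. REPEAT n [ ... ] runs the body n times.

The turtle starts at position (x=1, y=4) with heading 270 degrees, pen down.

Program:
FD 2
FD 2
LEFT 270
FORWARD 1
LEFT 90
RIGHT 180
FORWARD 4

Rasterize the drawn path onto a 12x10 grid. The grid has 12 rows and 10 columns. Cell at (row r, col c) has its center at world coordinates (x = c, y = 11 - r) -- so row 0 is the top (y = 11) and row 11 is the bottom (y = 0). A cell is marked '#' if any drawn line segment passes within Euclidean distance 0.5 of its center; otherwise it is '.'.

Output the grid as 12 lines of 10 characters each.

Segment 0: (1,4) -> (1,2)
Segment 1: (1,2) -> (1,0)
Segment 2: (1,0) -> (-0,0)
Segment 3: (-0,0) -> (0,4)

Answer: ..........
..........
..........
..........
..........
..........
..........
##........
##........
##........
##........
##........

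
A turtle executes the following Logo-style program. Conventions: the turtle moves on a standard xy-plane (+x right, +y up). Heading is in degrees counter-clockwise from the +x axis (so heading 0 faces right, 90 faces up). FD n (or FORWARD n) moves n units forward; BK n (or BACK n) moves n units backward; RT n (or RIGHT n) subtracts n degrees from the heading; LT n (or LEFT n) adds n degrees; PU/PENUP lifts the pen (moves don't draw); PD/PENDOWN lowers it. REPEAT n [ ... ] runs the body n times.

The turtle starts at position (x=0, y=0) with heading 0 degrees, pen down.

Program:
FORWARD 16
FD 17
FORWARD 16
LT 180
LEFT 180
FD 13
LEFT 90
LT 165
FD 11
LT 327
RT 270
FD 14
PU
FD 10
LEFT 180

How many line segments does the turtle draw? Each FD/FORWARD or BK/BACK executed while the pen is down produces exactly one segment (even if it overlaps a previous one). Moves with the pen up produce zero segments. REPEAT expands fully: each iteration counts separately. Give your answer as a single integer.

Executing turtle program step by step:
Start: pos=(0,0), heading=0, pen down
FD 16: (0,0) -> (16,0) [heading=0, draw]
FD 17: (16,0) -> (33,0) [heading=0, draw]
FD 16: (33,0) -> (49,0) [heading=0, draw]
LT 180: heading 0 -> 180
LT 180: heading 180 -> 0
FD 13: (49,0) -> (62,0) [heading=0, draw]
LT 90: heading 0 -> 90
LT 165: heading 90 -> 255
FD 11: (62,0) -> (59.153,-10.625) [heading=255, draw]
LT 327: heading 255 -> 222
RT 270: heading 222 -> 312
FD 14: (59.153,-10.625) -> (68.521,-21.029) [heading=312, draw]
PU: pen up
FD 10: (68.521,-21.029) -> (75.212,-28.461) [heading=312, move]
LT 180: heading 312 -> 132
Final: pos=(75.212,-28.461), heading=132, 6 segment(s) drawn
Segments drawn: 6

Answer: 6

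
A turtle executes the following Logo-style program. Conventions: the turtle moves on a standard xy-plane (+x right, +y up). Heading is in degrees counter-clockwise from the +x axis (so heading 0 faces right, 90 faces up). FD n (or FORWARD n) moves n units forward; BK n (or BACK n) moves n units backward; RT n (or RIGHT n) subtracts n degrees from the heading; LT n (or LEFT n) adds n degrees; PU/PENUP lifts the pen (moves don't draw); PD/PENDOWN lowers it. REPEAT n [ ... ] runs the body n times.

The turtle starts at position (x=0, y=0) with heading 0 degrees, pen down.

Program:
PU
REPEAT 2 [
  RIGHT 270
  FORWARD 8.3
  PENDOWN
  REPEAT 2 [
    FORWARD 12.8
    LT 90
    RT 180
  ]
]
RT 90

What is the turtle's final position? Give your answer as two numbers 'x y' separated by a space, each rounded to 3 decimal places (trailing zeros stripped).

Executing turtle program step by step:
Start: pos=(0,0), heading=0, pen down
PU: pen up
REPEAT 2 [
  -- iteration 1/2 --
  RT 270: heading 0 -> 90
  FD 8.3: (0,0) -> (0,8.3) [heading=90, move]
  PD: pen down
  REPEAT 2 [
    -- iteration 1/2 --
    FD 12.8: (0,8.3) -> (0,21.1) [heading=90, draw]
    LT 90: heading 90 -> 180
    RT 180: heading 180 -> 0
    -- iteration 2/2 --
    FD 12.8: (0,21.1) -> (12.8,21.1) [heading=0, draw]
    LT 90: heading 0 -> 90
    RT 180: heading 90 -> 270
  ]
  -- iteration 2/2 --
  RT 270: heading 270 -> 0
  FD 8.3: (12.8,21.1) -> (21.1,21.1) [heading=0, draw]
  PD: pen down
  REPEAT 2 [
    -- iteration 1/2 --
    FD 12.8: (21.1,21.1) -> (33.9,21.1) [heading=0, draw]
    LT 90: heading 0 -> 90
    RT 180: heading 90 -> 270
    -- iteration 2/2 --
    FD 12.8: (33.9,21.1) -> (33.9,8.3) [heading=270, draw]
    LT 90: heading 270 -> 0
    RT 180: heading 0 -> 180
  ]
]
RT 90: heading 180 -> 90
Final: pos=(33.9,8.3), heading=90, 5 segment(s) drawn

Answer: 33.9 8.3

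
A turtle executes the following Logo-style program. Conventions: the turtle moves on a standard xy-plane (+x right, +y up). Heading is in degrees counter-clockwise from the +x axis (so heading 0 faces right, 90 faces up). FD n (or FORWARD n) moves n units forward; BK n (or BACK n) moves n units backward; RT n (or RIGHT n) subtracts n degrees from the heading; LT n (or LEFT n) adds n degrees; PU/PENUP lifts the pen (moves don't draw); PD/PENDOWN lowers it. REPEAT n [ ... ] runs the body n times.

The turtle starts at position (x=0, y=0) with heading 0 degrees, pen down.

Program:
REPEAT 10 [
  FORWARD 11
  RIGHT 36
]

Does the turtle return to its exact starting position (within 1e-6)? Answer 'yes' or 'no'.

Answer: yes

Derivation:
Executing turtle program step by step:
Start: pos=(0,0), heading=0, pen down
REPEAT 10 [
  -- iteration 1/10 --
  FD 11: (0,0) -> (11,0) [heading=0, draw]
  RT 36: heading 0 -> 324
  -- iteration 2/10 --
  FD 11: (11,0) -> (19.899,-6.466) [heading=324, draw]
  RT 36: heading 324 -> 288
  -- iteration 3/10 --
  FD 11: (19.899,-6.466) -> (23.298,-16.927) [heading=288, draw]
  RT 36: heading 288 -> 252
  -- iteration 4/10 --
  FD 11: (23.298,-16.927) -> (19.899,-27.389) [heading=252, draw]
  RT 36: heading 252 -> 216
  -- iteration 5/10 --
  FD 11: (19.899,-27.389) -> (11,-33.855) [heading=216, draw]
  RT 36: heading 216 -> 180
  -- iteration 6/10 --
  FD 11: (11,-33.855) -> (0,-33.855) [heading=180, draw]
  RT 36: heading 180 -> 144
  -- iteration 7/10 --
  FD 11: (0,-33.855) -> (-8.899,-27.389) [heading=144, draw]
  RT 36: heading 144 -> 108
  -- iteration 8/10 --
  FD 11: (-8.899,-27.389) -> (-12.298,-16.927) [heading=108, draw]
  RT 36: heading 108 -> 72
  -- iteration 9/10 --
  FD 11: (-12.298,-16.927) -> (-8.899,-6.466) [heading=72, draw]
  RT 36: heading 72 -> 36
  -- iteration 10/10 --
  FD 11: (-8.899,-6.466) -> (0,0) [heading=36, draw]
  RT 36: heading 36 -> 0
]
Final: pos=(0,0), heading=0, 10 segment(s) drawn

Start position: (0, 0)
Final position: (0, 0)
Distance = 0; < 1e-6 -> CLOSED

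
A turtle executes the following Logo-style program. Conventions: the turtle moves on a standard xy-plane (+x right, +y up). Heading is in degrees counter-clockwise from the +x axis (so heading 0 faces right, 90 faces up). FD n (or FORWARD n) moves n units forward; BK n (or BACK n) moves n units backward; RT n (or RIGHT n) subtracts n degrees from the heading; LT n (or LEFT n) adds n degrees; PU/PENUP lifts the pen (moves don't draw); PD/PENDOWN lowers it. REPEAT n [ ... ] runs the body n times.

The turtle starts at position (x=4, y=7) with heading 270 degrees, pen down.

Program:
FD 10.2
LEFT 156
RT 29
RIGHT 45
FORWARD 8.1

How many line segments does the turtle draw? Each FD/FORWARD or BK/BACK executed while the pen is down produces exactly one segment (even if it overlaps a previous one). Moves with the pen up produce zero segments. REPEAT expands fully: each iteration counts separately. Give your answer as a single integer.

Answer: 2

Derivation:
Executing turtle program step by step:
Start: pos=(4,7), heading=270, pen down
FD 10.2: (4,7) -> (4,-3.2) [heading=270, draw]
LT 156: heading 270 -> 66
RT 29: heading 66 -> 37
RT 45: heading 37 -> 352
FD 8.1: (4,-3.2) -> (12.021,-4.327) [heading=352, draw]
Final: pos=(12.021,-4.327), heading=352, 2 segment(s) drawn
Segments drawn: 2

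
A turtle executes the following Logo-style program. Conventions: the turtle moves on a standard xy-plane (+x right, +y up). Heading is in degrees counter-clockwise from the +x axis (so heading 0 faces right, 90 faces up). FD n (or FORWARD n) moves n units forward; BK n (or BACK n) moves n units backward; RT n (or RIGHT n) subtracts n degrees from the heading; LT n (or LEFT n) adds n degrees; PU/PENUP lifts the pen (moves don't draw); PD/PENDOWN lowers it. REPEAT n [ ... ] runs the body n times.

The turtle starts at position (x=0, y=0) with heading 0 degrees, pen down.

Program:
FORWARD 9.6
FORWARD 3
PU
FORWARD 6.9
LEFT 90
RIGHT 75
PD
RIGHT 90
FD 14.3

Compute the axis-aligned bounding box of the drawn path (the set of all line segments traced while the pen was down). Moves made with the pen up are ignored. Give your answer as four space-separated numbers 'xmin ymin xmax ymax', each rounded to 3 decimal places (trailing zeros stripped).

Executing turtle program step by step:
Start: pos=(0,0), heading=0, pen down
FD 9.6: (0,0) -> (9.6,0) [heading=0, draw]
FD 3: (9.6,0) -> (12.6,0) [heading=0, draw]
PU: pen up
FD 6.9: (12.6,0) -> (19.5,0) [heading=0, move]
LT 90: heading 0 -> 90
RT 75: heading 90 -> 15
PD: pen down
RT 90: heading 15 -> 285
FD 14.3: (19.5,0) -> (23.201,-13.813) [heading=285, draw]
Final: pos=(23.201,-13.813), heading=285, 3 segment(s) drawn

Segment endpoints: x in {0, 9.6, 12.6, 19.5, 23.201}, y in {-13.813, 0}
xmin=0, ymin=-13.813, xmax=23.201, ymax=0

Answer: 0 -13.813 23.201 0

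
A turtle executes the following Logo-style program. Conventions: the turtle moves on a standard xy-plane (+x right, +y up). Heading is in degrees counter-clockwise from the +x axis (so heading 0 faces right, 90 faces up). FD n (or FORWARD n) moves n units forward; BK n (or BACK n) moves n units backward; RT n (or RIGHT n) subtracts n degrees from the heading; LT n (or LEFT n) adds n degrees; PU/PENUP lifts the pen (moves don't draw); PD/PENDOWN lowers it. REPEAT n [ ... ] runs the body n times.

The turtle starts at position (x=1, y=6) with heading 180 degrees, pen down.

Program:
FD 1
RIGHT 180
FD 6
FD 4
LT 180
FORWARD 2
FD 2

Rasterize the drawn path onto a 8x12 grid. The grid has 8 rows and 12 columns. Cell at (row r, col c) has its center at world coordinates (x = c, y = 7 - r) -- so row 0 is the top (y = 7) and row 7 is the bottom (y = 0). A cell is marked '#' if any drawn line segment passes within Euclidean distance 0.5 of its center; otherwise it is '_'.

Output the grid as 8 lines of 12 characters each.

Segment 0: (1,6) -> (0,6)
Segment 1: (0,6) -> (6,6)
Segment 2: (6,6) -> (10,6)
Segment 3: (10,6) -> (8,6)
Segment 4: (8,6) -> (6,6)

Answer: ____________
###########_
____________
____________
____________
____________
____________
____________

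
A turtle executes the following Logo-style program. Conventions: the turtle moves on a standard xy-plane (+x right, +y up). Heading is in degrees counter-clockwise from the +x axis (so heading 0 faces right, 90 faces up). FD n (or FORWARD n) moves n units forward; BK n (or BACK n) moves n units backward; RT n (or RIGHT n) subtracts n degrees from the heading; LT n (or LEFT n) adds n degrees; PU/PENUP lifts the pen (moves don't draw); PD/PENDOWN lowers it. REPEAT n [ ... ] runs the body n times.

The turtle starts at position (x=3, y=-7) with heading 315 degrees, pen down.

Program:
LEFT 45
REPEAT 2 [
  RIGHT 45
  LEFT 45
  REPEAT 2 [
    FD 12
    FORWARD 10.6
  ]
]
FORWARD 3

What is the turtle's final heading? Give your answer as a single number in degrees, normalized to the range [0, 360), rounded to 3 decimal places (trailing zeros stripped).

Answer: 0

Derivation:
Executing turtle program step by step:
Start: pos=(3,-7), heading=315, pen down
LT 45: heading 315 -> 0
REPEAT 2 [
  -- iteration 1/2 --
  RT 45: heading 0 -> 315
  LT 45: heading 315 -> 0
  REPEAT 2 [
    -- iteration 1/2 --
    FD 12: (3,-7) -> (15,-7) [heading=0, draw]
    FD 10.6: (15,-7) -> (25.6,-7) [heading=0, draw]
    -- iteration 2/2 --
    FD 12: (25.6,-7) -> (37.6,-7) [heading=0, draw]
    FD 10.6: (37.6,-7) -> (48.2,-7) [heading=0, draw]
  ]
  -- iteration 2/2 --
  RT 45: heading 0 -> 315
  LT 45: heading 315 -> 0
  REPEAT 2 [
    -- iteration 1/2 --
    FD 12: (48.2,-7) -> (60.2,-7) [heading=0, draw]
    FD 10.6: (60.2,-7) -> (70.8,-7) [heading=0, draw]
    -- iteration 2/2 --
    FD 12: (70.8,-7) -> (82.8,-7) [heading=0, draw]
    FD 10.6: (82.8,-7) -> (93.4,-7) [heading=0, draw]
  ]
]
FD 3: (93.4,-7) -> (96.4,-7) [heading=0, draw]
Final: pos=(96.4,-7), heading=0, 9 segment(s) drawn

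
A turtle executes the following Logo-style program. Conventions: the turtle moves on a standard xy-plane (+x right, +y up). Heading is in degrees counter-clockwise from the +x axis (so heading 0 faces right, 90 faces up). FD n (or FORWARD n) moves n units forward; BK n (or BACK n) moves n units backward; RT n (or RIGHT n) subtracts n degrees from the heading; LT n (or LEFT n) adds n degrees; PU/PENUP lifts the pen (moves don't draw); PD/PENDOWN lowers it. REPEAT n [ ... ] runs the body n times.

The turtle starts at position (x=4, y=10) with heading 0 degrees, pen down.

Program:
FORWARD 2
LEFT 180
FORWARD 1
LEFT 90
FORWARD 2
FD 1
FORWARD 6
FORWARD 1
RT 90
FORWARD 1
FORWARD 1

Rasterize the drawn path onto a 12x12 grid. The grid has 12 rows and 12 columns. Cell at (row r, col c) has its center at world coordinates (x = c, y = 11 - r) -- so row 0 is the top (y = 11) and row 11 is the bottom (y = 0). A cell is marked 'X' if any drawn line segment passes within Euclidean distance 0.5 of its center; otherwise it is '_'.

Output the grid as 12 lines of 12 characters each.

Segment 0: (4,10) -> (6,10)
Segment 1: (6,10) -> (5,10)
Segment 2: (5,10) -> (5,8)
Segment 3: (5,8) -> (5,7)
Segment 4: (5,7) -> (5,1)
Segment 5: (5,1) -> (5,0)
Segment 6: (5,0) -> (4,0)
Segment 7: (4,0) -> (3,0)

Answer: ____________
____XXX_____
_____X______
_____X______
_____X______
_____X______
_____X______
_____X______
_____X______
_____X______
_____X______
___XXX______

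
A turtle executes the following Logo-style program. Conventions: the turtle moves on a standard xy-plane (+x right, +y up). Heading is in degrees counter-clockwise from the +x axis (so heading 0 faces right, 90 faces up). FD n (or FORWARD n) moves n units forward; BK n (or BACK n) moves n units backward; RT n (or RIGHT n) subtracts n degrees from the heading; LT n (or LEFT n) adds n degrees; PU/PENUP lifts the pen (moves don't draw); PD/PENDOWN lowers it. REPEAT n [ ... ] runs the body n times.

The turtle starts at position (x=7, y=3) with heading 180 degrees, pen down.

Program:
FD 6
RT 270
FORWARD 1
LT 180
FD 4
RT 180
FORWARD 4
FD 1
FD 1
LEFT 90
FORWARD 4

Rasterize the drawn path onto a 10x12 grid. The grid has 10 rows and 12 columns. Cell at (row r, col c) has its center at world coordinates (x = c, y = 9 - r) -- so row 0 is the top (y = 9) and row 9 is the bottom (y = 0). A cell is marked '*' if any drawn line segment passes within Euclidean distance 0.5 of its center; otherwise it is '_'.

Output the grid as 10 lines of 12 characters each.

Answer: ____________
____________
____________
_*__________
_*__________
_*__________
_*******____
_*__________
_*__________
_*****______

Derivation:
Segment 0: (7,3) -> (1,3)
Segment 1: (1,3) -> (1,2)
Segment 2: (1,2) -> (1,6)
Segment 3: (1,6) -> (1,2)
Segment 4: (1,2) -> (1,1)
Segment 5: (1,1) -> (1,0)
Segment 6: (1,0) -> (5,0)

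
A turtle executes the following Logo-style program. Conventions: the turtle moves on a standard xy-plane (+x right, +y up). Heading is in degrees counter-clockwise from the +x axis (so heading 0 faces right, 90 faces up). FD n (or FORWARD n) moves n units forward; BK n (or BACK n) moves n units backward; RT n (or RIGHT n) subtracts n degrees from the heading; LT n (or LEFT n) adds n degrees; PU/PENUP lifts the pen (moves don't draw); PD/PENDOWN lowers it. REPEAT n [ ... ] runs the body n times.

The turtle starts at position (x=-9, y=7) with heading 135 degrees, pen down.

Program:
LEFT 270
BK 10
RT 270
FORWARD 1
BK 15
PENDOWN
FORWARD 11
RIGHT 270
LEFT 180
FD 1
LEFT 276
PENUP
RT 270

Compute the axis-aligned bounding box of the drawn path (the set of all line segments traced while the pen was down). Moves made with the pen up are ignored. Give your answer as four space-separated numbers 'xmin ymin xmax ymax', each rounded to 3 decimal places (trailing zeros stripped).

Answer: -16.778 -9.971 -6.172 7

Derivation:
Executing turtle program step by step:
Start: pos=(-9,7), heading=135, pen down
LT 270: heading 135 -> 45
BK 10: (-9,7) -> (-16.071,-0.071) [heading=45, draw]
RT 270: heading 45 -> 135
FD 1: (-16.071,-0.071) -> (-16.778,0.636) [heading=135, draw]
BK 15: (-16.778,0.636) -> (-6.172,-9.971) [heading=135, draw]
PD: pen down
FD 11: (-6.172,-9.971) -> (-13.95,-2.192) [heading=135, draw]
RT 270: heading 135 -> 225
LT 180: heading 225 -> 45
FD 1: (-13.95,-2.192) -> (-13.243,-1.485) [heading=45, draw]
LT 276: heading 45 -> 321
PU: pen up
RT 270: heading 321 -> 51
Final: pos=(-13.243,-1.485), heading=51, 5 segment(s) drawn

Segment endpoints: x in {-16.778, -16.071, -13.95, -13.243, -9, -6.172}, y in {-9.971, -2.192, -1.485, -0.071, 0.636, 7}
xmin=-16.778, ymin=-9.971, xmax=-6.172, ymax=7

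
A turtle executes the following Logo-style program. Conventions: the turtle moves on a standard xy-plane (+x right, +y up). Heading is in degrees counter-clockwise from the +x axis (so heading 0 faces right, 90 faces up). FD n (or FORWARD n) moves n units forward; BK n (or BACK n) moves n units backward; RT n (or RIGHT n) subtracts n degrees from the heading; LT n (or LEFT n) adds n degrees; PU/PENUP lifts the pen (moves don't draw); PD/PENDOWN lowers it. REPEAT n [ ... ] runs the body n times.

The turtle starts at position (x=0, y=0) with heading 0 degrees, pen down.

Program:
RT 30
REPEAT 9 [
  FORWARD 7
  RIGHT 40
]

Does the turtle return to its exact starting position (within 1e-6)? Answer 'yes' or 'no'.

Answer: yes

Derivation:
Executing turtle program step by step:
Start: pos=(0,0), heading=0, pen down
RT 30: heading 0 -> 330
REPEAT 9 [
  -- iteration 1/9 --
  FD 7: (0,0) -> (6.062,-3.5) [heading=330, draw]
  RT 40: heading 330 -> 290
  -- iteration 2/9 --
  FD 7: (6.062,-3.5) -> (8.456,-10.078) [heading=290, draw]
  RT 40: heading 290 -> 250
  -- iteration 3/9 --
  FD 7: (8.456,-10.078) -> (6.062,-16.656) [heading=250, draw]
  RT 40: heading 250 -> 210
  -- iteration 4/9 --
  FD 7: (6.062,-16.656) -> (0,-20.156) [heading=210, draw]
  RT 40: heading 210 -> 170
  -- iteration 5/9 --
  FD 7: (0,-20.156) -> (-6.894,-18.94) [heading=170, draw]
  RT 40: heading 170 -> 130
  -- iteration 6/9 --
  FD 7: (-6.894,-18.94) -> (-11.393,-13.578) [heading=130, draw]
  RT 40: heading 130 -> 90
  -- iteration 7/9 --
  FD 7: (-11.393,-13.578) -> (-11.393,-6.578) [heading=90, draw]
  RT 40: heading 90 -> 50
  -- iteration 8/9 --
  FD 7: (-11.393,-6.578) -> (-6.894,-1.216) [heading=50, draw]
  RT 40: heading 50 -> 10
  -- iteration 9/9 --
  FD 7: (-6.894,-1.216) -> (0,0) [heading=10, draw]
  RT 40: heading 10 -> 330
]
Final: pos=(0,0), heading=330, 9 segment(s) drawn

Start position: (0, 0)
Final position: (0, 0)
Distance = 0; < 1e-6 -> CLOSED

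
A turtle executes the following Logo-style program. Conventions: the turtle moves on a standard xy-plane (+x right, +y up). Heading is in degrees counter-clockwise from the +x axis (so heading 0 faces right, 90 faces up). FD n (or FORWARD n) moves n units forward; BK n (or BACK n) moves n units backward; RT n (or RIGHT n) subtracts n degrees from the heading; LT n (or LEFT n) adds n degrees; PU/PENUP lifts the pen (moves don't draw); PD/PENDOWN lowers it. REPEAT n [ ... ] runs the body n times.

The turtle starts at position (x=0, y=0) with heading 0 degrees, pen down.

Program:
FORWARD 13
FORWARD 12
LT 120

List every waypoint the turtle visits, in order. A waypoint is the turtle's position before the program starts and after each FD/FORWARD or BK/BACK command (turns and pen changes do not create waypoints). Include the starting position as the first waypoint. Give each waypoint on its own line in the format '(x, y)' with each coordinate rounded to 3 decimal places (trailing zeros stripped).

Answer: (0, 0)
(13, 0)
(25, 0)

Derivation:
Executing turtle program step by step:
Start: pos=(0,0), heading=0, pen down
FD 13: (0,0) -> (13,0) [heading=0, draw]
FD 12: (13,0) -> (25,0) [heading=0, draw]
LT 120: heading 0 -> 120
Final: pos=(25,0), heading=120, 2 segment(s) drawn
Waypoints (3 total):
(0, 0)
(13, 0)
(25, 0)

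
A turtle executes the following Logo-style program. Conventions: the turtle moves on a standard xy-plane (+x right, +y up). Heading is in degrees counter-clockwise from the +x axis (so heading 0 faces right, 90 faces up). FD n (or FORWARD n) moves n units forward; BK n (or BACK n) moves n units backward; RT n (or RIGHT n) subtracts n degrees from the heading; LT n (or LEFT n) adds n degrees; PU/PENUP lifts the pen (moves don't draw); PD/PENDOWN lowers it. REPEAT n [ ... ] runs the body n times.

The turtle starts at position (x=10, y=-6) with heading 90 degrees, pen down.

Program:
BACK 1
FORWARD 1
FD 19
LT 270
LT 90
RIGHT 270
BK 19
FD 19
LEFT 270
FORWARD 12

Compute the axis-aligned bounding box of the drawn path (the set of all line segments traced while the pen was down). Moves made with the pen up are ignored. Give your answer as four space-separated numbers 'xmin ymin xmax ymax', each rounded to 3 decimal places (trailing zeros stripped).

Answer: 10 -7 29 25

Derivation:
Executing turtle program step by step:
Start: pos=(10,-6), heading=90, pen down
BK 1: (10,-6) -> (10,-7) [heading=90, draw]
FD 1: (10,-7) -> (10,-6) [heading=90, draw]
FD 19: (10,-6) -> (10,13) [heading=90, draw]
LT 270: heading 90 -> 0
LT 90: heading 0 -> 90
RT 270: heading 90 -> 180
BK 19: (10,13) -> (29,13) [heading=180, draw]
FD 19: (29,13) -> (10,13) [heading=180, draw]
LT 270: heading 180 -> 90
FD 12: (10,13) -> (10,25) [heading=90, draw]
Final: pos=(10,25), heading=90, 6 segment(s) drawn

Segment endpoints: x in {10, 10, 10, 29}, y in {-7, -6, 13, 13, 25}
xmin=10, ymin=-7, xmax=29, ymax=25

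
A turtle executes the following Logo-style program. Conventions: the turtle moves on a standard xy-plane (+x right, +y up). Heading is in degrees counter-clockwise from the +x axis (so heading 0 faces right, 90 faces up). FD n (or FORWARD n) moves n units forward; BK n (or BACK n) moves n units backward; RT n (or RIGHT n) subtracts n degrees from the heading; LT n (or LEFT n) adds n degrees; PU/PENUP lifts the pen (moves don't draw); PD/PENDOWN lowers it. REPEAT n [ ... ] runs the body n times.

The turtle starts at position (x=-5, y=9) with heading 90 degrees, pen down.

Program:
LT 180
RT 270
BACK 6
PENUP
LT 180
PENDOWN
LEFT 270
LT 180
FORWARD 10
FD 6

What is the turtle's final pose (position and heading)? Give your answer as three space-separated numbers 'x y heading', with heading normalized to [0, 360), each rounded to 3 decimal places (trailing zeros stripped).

Answer: -11 -7 270

Derivation:
Executing turtle program step by step:
Start: pos=(-5,9), heading=90, pen down
LT 180: heading 90 -> 270
RT 270: heading 270 -> 0
BK 6: (-5,9) -> (-11,9) [heading=0, draw]
PU: pen up
LT 180: heading 0 -> 180
PD: pen down
LT 270: heading 180 -> 90
LT 180: heading 90 -> 270
FD 10: (-11,9) -> (-11,-1) [heading=270, draw]
FD 6: (-11,-1) -> (-11,-7) [heading=270, draw]
Final: pos=(-11,-7), heading=270, 3 segment(s) drawn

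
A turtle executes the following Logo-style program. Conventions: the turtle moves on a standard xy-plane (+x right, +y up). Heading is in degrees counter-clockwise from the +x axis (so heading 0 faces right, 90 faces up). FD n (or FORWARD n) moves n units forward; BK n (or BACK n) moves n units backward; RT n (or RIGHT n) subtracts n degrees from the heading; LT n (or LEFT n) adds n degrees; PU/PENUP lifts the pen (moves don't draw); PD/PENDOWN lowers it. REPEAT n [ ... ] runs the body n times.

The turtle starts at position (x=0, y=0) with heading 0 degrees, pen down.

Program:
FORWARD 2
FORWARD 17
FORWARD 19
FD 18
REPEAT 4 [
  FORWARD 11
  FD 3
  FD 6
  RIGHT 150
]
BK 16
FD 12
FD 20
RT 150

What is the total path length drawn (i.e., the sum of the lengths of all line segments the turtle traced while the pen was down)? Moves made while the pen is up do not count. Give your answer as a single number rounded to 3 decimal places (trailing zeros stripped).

Executing turtle program step by step:
Start: pos=(0,0), heading=0, pen down
FD 2: (0,0) -> (2,0) [heading=0, draw]
FD 17: (2,0) -> (19,0) [heading=0, draw]
FD 19: (19,0) -> (38,0) [heading=0, draw]
FD 18: (38,0) -> (56,0) [heading=0, draw]
REPEAT 4 [
  -- iteration 1/4 --
  FD 11: (56,0) -> (67,0) [heading=0, draw]
  FD 3: (67,0) -> (70,0) [heading=0, draw]
  FD 6: (70,0) -> (76,0) [heading=0, draw]
  RT 150: heading 0 -> 210
  -- iteration 2/4 --
  FD 11: (76,0) -> (66.474,-5.5) [heading=210, draw]
  FD 3: (66.474,-5.5) -> (63.876,-7) [heading=210, draw]
  FD 6: (63.876,-7) -> (58.679,-10) [heading=210, draw]
  RT 150: heading 210 -> 60
  -- iteration 3/4 --
  FD 11: (58.679,-10) -> (64.179,-0.474) [heading=60, draw]
  FD 3: (64.179,-0.474) -> (65.679,2.124) [heading=60, draw]
  FD 6: (65.679,2.124) -> (68.679,7.321) [heading=60, draw]
  RT 150: heading 60 -> 270
  -- iteration 4/4 --
  FD 11: (68.679,7.321) -> (68.679,-3.679) [heading=270, draw]
  FD 3: (68.679,-3.679) -> (68.679,-6.679) [heading=270, draw]
  FD 6: (68.679,-6.679) -> (68.679,-12.679) [heading=270, draw]
  RT 150: heading 270 -> 120
]
BK 16: (68.679,-12.679) -> (76.679,-26.536) [heading=120, draw]
FD 12: (76.679,-26.536) -> (70.679,-16.144) [heading=120, draw]
FD 20: (70.679,-16.144) -> (60.679,1.177) [heading=120, draw]
RT 150: heading 120 -> 330
Final: pos=(60.679,1.177), heading=330, 19 segment(s) drawn

Segment lengths:
  seg 1: (0,0) -> (2,0), length = 2
  seg 2: (2,0) -> (19,0), length = 17
  seg 3: (19,0) -> (38,0), length = 19
  seg 4: (38,0) -> (56,0), length = 18
  seg 5: (56,0) -> (67,0), length = 11
  seg 6: (67,0) -> (70,0), length = 3
  seg 7: (70,0) -> (76,0), length = 6
  seg 8: (76,0) -> (66.474,-5.5), length = 11
  seg 9: (66.474,-5.5) -> (63.876,-7), length = 3
  seg 10: (63.876,-7) -> (58.679,-10), length = 6
  seg 11: (58.679,-10) -> (64.179,-0.474), length = 11
  seg 12: (64.179,-0.474) -> (65.679,2.124), length = 3
  seg 13: (65.679,2.124) -> (68.679,7.321), length = 6
  seg 14: (68.679,7.321) -> (68.679,-3.679), length = 11
  seg 15: (68.679,-3.679) -> (68.679,-6.679), length = 3
  seg 16: (68.679,-6.679) -> (68.679,-12.679), length = 6
  seg 17: (68.679,-12.679) -> (76.679,-26.536), length = 16
  seg 18: (76.679,-26.536) -> (70.679,-16.144), length = 12
  seg 19: (70.679,-16.144) -> (60.679,1.177), length = 20
Total = 184

Answer: 184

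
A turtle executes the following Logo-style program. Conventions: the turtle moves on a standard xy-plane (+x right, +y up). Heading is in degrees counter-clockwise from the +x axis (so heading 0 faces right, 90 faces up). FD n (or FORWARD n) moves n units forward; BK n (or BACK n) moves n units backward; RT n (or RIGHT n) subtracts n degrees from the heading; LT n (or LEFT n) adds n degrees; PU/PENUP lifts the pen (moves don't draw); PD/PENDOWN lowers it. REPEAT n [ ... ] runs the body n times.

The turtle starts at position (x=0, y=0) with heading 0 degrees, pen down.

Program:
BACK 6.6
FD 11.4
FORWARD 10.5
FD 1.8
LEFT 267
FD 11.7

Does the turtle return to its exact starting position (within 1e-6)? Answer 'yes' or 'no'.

Executing turtle program step by step:
Start: pos=(0,0), heading=0, pen down
BK 6.6: (0,0) -> (-6.6,0) [heading=0, draw]
FD 11.4: (-6.6,0) -> (4.8,0) [heading=0, draw]
FD 10.5: (4.8,0) -> (15.3,0) [heading=0, draw]
FD 1.8: (15.3,0) -> (17.1,0) [heading=0, draw]
LT 267: heading 0 -> 267
FD 11.7: (17.1,0) -> (16.488,-11.684) [heading=267, draw]
Final: pos=(16.488,-11.684), heading=267, 5 segment(s) drawn

Start position: (0, 0)
Final position: (16.488, -11.684)
Distance = 20.208; >= 1e-6 -> NOT closed

Answer: no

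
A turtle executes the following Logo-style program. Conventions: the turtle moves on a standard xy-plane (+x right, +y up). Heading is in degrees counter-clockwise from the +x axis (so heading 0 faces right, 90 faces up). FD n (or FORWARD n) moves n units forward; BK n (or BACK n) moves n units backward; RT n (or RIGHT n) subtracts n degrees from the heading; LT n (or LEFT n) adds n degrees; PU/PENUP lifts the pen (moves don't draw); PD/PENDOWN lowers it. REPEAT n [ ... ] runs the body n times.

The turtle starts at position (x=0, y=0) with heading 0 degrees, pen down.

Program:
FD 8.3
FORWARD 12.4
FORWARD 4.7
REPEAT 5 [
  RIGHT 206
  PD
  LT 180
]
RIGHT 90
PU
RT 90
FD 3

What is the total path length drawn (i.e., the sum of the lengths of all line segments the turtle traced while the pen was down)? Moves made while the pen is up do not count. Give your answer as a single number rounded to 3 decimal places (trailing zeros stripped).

Answer: 25.4

Derivation:
Executing turtle program step by step:
Start: pos=(0,0), heading=0, pen down
FD 8.3: (0,0) -> (8.3,0) [heading=0, draw]
FD 12.4: (8.3,0) -> (20.7,0) [heading=0, draw]
FD 4.7: (20.7,0) -> (25.4,0) [heading=0, draw]
REPEAT 5 [
  -- iteration 1/5 --
  RT 206: heading 0 -> 154
  PD: pen down
  LT 180: heading 154 -> 334
  -- iteration 2/5 --
  RT 206: heading 334 -> 128
  PD: pen down
  LT 180: heading 128 -> 308
  -- iteration 3/5 --
  RT 206: heading 308 -> 102
  PD: pen down
  LT 180: heading 102 -> 282
  -- iteration 4/5 --
  RT 206: heading 282 -> 76
  PD: pen down
  LT 180: heading 76 -> 256
  -- iteration 5/5 --
  RT 206: heading 256 -> 50
  PD: pen down
  LT 180: heading 50 -> 230
]
RT 90: heading 230 -> 140
PU: pen up
RT 90: heading 140 -> 50
FD 3: (25.4,0) -> (27.328,2.298) [heading=50, move]
Final: pos=(27.328,2.298), heading=50, 3 segment(s) drawn

Segment lengths:
  seg 1: (0,0) -> (8.3,0), length = 8.3
  seg 2: (8.3,0) -> (20.7,0), length = 12.4
  seg 3: (20.7,0) -> (25.4,0), length = 4.7
Total = 25.4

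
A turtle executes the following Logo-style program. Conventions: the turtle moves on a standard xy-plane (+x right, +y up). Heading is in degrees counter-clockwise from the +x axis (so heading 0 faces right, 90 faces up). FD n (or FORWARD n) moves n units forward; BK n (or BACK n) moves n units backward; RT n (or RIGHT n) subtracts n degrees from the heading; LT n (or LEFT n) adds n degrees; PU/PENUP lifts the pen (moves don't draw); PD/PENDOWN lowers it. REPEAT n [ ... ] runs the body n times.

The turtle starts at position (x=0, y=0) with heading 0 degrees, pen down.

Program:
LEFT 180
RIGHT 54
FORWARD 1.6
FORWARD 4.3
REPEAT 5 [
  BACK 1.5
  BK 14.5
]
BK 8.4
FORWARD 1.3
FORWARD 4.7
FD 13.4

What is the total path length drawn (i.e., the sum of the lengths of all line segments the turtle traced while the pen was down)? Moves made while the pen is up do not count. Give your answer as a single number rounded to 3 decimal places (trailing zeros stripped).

Answer: 113.7

Derivation:
Executing turtle program step by step:
Start: pos=(0,0), heading=0, pen down
LT 180: heading 0 -> 180
RT 54: heading 180 -> 126
FD 1.6: (0,0) -> (-0.94,1.294) [heading=126, draw]
FD 4.3: (-0.94,1.294) -> (-3.468,4.773) [heading=126, draw]
REPEAT 5 [
  -- iteration 1/5 --
  BK 1.5: (-3.468,4.773) -> (-2.586,3.56) [heading=126, draw]
  BK 14.5: (-2.586,3.56) -> (5.937,-8.171) [heading=126, draw]
  -- iteration 2/5 --
  BK 1.5: (5.937,-8.171) -> (6.818,-9.385) [heading=126, draw]
  BK 14.5: (6.818,-9.385) -> (15.341,-21.115) [heading=126, draw]
  -- iteration 3/5 --
  BK 1.5: (15.341,-21.115) -> (16.223,-22.329) [heading=126, draw]
  BK 14.5: (16.223,-22.329) -> (24.746,-34.06) [heading=126, draw]
  -- iteration 4/5 --
  BK 1.5: (24.746,-34.06) -> (25.627,-35.273) [heading=126, draw]
  BK 14.5: (25.627,-35.273) -> (34.15,-47.004) [heading=126, draw]
  -- iteration 5/5 --
  BK 1.5: (34.15,-47.004) -> (35.032,-48.217) [heading=126, draw]
  BK 14.5: (35.032,-48.217) -> (43.555,-59.948) [heading=126, draw]
]
BK 8.4: (43.555,-59.948) -> (48.492,-66.744) [heading=126, draw]
FD 1.3: (48.492,-66.744) -> (47.728,-65.692) [heading=126, draw]
FD 4.7: (47.728,-65.692) -> (44.966,-61.89) [heading=126, draw]
FD 13.4: (44.966,-61.89) -> (37.089,-51.049) [heading=126, draw]
Final: pos=(37.089,-51.049), heading=126, 16 segment(s) drawn

Segment lengths:
  seg 1: (0,0) -> (-0.94,1.294), length = 1.6
  seg 2: (-0.94,1.294) -> (-3.468,4.773), length = 4.3
  seg 3: (-3.468,4.773) -> (-2.586,3.56), length = 1.5
  seg 4: (-2.586,3.56) -> (5.937,-8.171), length = 14.5
  seg 5: (5.937,-8.171) -> (6.818,-9.385), length = 1.5
  seg 6: (6.818,-9.385) -> (15.341,-21.115), length = 14.5
  seg 7: (15.341,-21.115) -> (16.223,-22.329), length = 1.5
  seg 8: (16.223,-22.329) -> (24.746,-34.06), length = 14.5
  seg 9: (24.746,-34.06) -> (25.627,-35.273), length = 1.5
  seg 10: (25.627,-35.273) -> (34.15,-47.004), length = 14.5
  seg 11: (34.15,-47.004) -> (35.032,-48.217), length = 1.5
  seg 12: (35.032,-48.217) -> (43.555,-59.948), length = 14.5
  seg 13: (43.555,-59.948) -> (48.492,-66.744), length = 8.4
  seg 14: (48.492,-66.744) -> (47.728,-65.692), length = 1.3
  seg 15: (47.728,-65.692) -> (44.966,-61.89), length = 4.7
  seg 16: (44.966,-61.89) -> (37.089,-51.049), length = 13.4
Total = 113.7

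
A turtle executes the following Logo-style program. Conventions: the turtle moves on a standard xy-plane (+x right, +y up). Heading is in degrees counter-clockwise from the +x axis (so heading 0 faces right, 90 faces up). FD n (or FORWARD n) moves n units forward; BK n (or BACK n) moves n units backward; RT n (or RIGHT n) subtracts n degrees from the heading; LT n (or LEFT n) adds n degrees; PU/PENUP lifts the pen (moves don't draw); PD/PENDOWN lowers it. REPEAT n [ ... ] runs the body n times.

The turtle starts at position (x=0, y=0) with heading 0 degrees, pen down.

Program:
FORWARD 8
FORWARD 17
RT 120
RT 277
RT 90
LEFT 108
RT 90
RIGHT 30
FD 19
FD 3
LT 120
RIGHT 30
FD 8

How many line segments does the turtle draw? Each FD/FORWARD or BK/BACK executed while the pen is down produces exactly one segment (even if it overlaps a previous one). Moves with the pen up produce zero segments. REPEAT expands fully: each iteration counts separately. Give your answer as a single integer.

Answer: 5

Derivation:
Executing turtle program step by step:
Start: pos=(0,0), heading=0, pen down
FD 8: (0,0) -> (8,0) [heading=0, draw]
FD 17: (8,0) -> (25,0) [heading=0, draw]
RT 120: heading 0 -> 240
RT 277: heading 240 -> 323
RT 90: heading 323 -> 233
LT 108: heading 233 -> 341
RT 90: heading 341 -> 251
RT 30: heading 251 -> 221
FD 19: (25,0) -> (10.661,-12.465) [heading=221, draw]
FD 3: (10.661,-12.465) -> (8.396,-14.433) [heading=221, draw]
LT 120: heading 221 -> 341
RT 30: heading 341 -> 311
FD 8: (8.396,-14.433) -> (13.645,-20.471) [heading=311, draw]
Final: pos=(13.645,-20.471), heading=311, 5 segment(s) drawn
Segments drawn: 5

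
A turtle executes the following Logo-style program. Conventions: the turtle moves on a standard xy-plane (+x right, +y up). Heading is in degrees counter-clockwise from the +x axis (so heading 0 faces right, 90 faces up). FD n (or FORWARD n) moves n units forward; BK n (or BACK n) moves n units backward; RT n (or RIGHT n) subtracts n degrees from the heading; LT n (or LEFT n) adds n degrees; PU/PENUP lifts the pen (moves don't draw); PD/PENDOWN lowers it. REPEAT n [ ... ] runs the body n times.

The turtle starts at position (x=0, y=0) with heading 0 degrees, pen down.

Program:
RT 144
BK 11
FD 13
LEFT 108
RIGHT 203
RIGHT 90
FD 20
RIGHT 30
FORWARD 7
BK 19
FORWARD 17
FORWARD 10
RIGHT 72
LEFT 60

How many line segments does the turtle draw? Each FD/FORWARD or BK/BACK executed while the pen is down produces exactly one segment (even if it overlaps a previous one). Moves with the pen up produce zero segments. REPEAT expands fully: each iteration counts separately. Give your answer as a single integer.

Executing turtle program step by step:
Start: pos=(0,0), heading=0, pen down
RT 144: heading 0 -> 216
BK 11: (0,0) -> (8.899,6.466) [heading=216, draw]
FD 13: (8.899,6.466) -> (-1.618,-1.176) [heading=216, draw]
LT 108: heading 216 -> 324
RT 203: heading 324 -> 121
RT 90: heading 121 -> 31
FD 20: (-1.618,-1.176) -> (15.525,9.125) [heading=31, draw]
RT 30: heading 31 -> 1
FD 7: (15.525,9.125) -> (22.524,9.247) [heading=1, draw]
BK 19: (22.524,9.247) -> (3.527,8.916) [heading=1, draw]
FD 17: (3.527,8.916) -> (20.525,9.212) [heading=1, draw]
FD 10: (20.525,9.212) -> (30.523,9.387) [heading=1, draw]
RT 72: heading 1 -> 289
LT 60: heading 289 -> 349
Final: pos=(30.523,9.387), heading=349, 7 segment(s) drawn
Segments drawn: 7

Answer: 7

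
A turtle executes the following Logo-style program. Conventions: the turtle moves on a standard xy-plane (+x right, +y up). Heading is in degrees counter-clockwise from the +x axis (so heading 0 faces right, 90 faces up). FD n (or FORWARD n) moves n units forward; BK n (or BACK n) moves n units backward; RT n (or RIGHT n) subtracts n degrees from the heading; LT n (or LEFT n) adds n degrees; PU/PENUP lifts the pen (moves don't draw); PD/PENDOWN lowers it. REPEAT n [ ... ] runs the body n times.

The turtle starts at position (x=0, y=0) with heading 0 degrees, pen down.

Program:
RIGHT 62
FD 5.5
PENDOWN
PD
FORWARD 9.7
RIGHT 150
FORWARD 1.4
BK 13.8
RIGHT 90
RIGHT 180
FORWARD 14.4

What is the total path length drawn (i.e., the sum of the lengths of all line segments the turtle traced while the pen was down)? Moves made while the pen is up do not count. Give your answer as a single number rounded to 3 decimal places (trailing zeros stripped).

Answer: 44.8

Derivation:
Executing turtle program step by step:
Start: pos=(0,0), heading=0, pen down
RT 62: heading 0 -> 298
FD 5.5: (0,0) -> (2.582,-4.856) [heading=298, draw]
PD: pen down
PD: pen down
FD 9.7: (2.582,-4.856) -> (7.136,-13.421) [heading=298, draw]
RT 150: heading 298 -> 148
FD 1.4: (7.136,-13.421) -> (5.949,-12.679) [heading=148, draw]
BK 13.8: (5.949,-12.679) -> (17.652,-19.992) [heading=148, draw]
RT 90: heading 148 -> 58
RT 180: heading 58 -> 238
FD 14.4: (17.652,-19.992) -> (10.021,-32.204) [heading=238, draw]
Final: pos=(10.021,-32.204), heading=238, 5 segment(s) drawn

Segment lengths:
  seg 1: (0,0) -> (2.582,-4.856), length = 5.5
  seg 2: (2.582,-4.856) -> (7.136,-13.421), length = 9.7
  seg 3: (7.136,-13.421) -> (5.949,-12.679), length = 1.4
  seg 4: (5.949,-12.679) -> (17.652,-19.992), length = 13.8
  seg 5: (17.652,-19.992) -> (10.021,-32.204), length = 14.4
Total = 44.8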